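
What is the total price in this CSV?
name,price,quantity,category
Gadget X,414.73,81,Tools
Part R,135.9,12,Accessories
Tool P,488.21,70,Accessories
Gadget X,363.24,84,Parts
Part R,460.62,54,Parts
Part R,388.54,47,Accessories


Computing total price:
Values: [414.73, 135.9, 488.21, 363.24, 460.62, 388.54]
Sum = 2251.24

2251.24


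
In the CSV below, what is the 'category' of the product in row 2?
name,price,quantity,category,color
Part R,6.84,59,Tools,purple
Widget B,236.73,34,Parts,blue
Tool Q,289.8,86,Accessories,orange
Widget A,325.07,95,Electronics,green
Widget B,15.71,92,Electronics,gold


Query: Row 2 ('Widget B'), column 'category'
Value: Parts

Parts


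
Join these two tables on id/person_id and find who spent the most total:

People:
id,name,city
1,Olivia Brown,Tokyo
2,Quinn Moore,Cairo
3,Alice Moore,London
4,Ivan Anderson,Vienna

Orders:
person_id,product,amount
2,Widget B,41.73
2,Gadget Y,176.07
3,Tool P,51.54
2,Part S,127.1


Join on: people.id = orders.person_id

Joined rows:
  Quinn Moore (Cairo) bought Widget B for $41.73
  Quinn Moore (Cairo) bought Gadget Y for $176.07
  Alice Moore (London) bought Tool P for $51.54
  Quinn Moore (Cairo) bought Part S for $127.1

Total per person:
  Quinn Moore: $344.90
  Alice Moore: $51.54

Top spender: Quinn Moore ($344.90)

Quinn Moore ($344.90)


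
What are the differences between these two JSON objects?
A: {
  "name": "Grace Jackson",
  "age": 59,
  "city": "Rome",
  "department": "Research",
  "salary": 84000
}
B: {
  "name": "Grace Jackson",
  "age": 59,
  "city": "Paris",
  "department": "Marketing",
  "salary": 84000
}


Comparing each field (in key order):
  name: same
  age: same
  city: DIFFERENT
  department: DIFFERENT
  salary: same
Differences:
  city: Rome -> Paris
  department: Research -> Marketing

2 field(s) changed

2 changes: city, department


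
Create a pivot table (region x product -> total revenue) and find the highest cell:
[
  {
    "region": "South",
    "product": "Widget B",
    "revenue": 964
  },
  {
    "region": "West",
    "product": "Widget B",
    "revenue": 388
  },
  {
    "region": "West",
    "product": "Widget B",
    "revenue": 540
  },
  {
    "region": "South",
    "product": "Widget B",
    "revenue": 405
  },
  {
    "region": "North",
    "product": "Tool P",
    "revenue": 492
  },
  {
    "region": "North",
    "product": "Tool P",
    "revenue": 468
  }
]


Pivot: region (rows) x product (columns) -> total revenue

     Tool P        Widget B    
North          960             0  
South            0          1369  
West             0           928  

Highest: South / Widget B = $1369

South / Widget B = $1369


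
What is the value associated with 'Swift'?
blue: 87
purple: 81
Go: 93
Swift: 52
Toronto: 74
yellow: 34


Looking up key 'Swift'
Value: 52

52


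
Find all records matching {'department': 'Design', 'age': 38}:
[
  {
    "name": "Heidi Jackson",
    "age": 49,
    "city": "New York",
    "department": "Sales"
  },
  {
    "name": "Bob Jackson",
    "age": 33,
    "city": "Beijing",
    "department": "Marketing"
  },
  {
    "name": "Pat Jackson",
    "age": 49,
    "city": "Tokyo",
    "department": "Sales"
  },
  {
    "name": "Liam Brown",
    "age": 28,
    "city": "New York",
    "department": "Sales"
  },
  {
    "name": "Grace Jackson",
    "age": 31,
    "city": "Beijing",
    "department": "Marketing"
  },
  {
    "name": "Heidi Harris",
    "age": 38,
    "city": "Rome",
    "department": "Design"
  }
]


Search criteria: {'department': 'Design', 'age': 38}

Checking 6 records:
  Heidi Jackson: {department: Sales, age: 49}
  Bob Jackson: {department: Marketing, age: 33}
  Pat Jackson: {department: Sales, age: 49}
  Liam Brown: {department: Sales, age: 28}
  Grace Jackson: {department: Marketing, age: 31}
  Heidi Harris: {department: Design, age: 38} <-- MATCH

Matches: ["Heidi Harris"]

["Heidi Harris"]


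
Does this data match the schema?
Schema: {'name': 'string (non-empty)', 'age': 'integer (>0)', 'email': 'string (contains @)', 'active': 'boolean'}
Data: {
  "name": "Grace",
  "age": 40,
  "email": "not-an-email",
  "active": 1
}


Validating each field against schema:
  name: OK (non-empty string)
  age: OK (positive integer)
  email: FAIL ("not-an-email" does not contain @)
  active: FAIL (1 is not a boolean)

Result: INVALID (2 errors: email, active)

INVALID (2 errors: email, active)


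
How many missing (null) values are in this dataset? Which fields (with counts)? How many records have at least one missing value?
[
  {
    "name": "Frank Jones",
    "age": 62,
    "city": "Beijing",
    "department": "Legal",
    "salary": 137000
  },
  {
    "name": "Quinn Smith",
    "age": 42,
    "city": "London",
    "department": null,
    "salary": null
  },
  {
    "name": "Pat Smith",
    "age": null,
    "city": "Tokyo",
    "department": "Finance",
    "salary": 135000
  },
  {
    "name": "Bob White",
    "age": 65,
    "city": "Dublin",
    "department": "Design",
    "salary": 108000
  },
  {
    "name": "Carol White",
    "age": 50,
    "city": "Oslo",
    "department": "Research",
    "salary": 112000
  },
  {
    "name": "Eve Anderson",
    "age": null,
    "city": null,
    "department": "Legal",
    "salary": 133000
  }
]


Checking for missing (null) values in 6 records:

  Frank Jones: complete
  Quinn Smith: department, salary
  Pat Smith: age
  Bob White: complete
  Carol White: complete
  Eve Anderson: age, city

Per field:
  name: 0 missing
  age: 2 missing
  city: 1 missing
  department: 1 missing
  salary: 1 missing

Total missing values: 5
Records with any missing: 3

5 missing values (age: 2, city: 1, department: 1, salary: 1); 3 incomplete records


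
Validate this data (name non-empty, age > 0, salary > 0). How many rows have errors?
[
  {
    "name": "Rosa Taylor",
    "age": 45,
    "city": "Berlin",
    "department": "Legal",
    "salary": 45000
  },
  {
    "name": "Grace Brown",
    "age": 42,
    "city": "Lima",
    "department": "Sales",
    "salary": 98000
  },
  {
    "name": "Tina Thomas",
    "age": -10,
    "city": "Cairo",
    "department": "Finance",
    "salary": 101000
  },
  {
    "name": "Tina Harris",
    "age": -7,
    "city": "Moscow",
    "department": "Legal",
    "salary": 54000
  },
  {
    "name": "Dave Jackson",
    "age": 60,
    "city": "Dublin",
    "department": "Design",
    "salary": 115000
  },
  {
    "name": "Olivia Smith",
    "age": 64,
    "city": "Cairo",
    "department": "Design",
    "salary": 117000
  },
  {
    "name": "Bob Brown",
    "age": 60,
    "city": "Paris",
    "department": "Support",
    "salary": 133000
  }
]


Validating 7 records:
Rules: name non-empty, age > 0, salary > 0

  Row 1 (Rosa Taylor): OK
  Row 2 (Grace Brown): OK
  Row 3 (Tina Thomas): negative age: -10
  Row 4 (Tina Harris): negative age: -7
  Row 5 (Dave Jackson): OK
  Row 6 (Olivia Smith): OK
  Row 7 (Bob Brown): OK

Total errors: 2

2 errors


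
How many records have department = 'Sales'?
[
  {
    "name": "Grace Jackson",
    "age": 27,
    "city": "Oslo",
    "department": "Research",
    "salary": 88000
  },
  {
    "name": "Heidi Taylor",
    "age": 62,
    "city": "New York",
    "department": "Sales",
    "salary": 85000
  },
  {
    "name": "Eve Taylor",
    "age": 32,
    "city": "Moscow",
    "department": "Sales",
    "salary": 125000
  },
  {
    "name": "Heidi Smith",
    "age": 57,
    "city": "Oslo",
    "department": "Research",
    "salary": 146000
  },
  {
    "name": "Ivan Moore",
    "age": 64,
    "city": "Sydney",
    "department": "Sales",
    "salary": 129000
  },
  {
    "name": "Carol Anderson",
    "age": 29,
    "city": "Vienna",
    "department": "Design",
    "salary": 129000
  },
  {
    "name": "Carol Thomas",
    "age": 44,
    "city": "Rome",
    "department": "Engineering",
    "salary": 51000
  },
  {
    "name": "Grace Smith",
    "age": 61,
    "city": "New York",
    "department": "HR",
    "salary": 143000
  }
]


Data: 8 records
Condition: department = 'Sales'

Checking each record:
  Grace Jackson: Research
  Heidi Taylor: Sales MATCH
  Eve Taylor: Sales MATCH
  Heidi Smith: Research
  Ivan Moore: Sales MATCH
  Carol Anderson: Design
  Carol Thomas: Engineering
  Grace Smith: HR

Count: 3

3


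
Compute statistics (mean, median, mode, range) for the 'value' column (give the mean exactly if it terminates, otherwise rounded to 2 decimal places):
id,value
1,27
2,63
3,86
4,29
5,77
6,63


Data: [27, 63, 86, 29, 77, 63]
Count: 6
Sum: 345
Mean: 345/6 = 57.5
Sorted: [27, 29, 63, 63, 77, 86]
Median: 63.0
Mode: 63 (2 times)
Range: 86 - 27 = 59
Min: 27, Max: 86

mean=57.5, median=63.0, mode=63, range=59


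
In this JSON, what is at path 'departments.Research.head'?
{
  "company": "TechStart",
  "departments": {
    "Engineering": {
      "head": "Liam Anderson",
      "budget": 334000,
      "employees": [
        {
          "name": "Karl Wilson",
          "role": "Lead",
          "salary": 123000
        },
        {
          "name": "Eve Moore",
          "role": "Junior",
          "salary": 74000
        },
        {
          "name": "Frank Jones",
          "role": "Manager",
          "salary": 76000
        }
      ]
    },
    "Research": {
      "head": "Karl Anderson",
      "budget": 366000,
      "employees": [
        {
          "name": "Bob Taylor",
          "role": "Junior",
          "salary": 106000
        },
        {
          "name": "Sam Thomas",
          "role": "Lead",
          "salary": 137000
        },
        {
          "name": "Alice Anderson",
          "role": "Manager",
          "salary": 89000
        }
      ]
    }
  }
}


Path: departments.Research.head

Navigate:
  -> departments
  -> Research
  -> head = 'Karl Anderson'

Karl Anderson


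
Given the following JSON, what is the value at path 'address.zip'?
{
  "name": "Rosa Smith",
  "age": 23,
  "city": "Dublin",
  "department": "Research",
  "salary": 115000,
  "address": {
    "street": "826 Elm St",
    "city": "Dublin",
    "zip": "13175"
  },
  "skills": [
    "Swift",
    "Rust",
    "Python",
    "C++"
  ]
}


Query: address.zip
Path: address -> zip
Value: 13175

13175


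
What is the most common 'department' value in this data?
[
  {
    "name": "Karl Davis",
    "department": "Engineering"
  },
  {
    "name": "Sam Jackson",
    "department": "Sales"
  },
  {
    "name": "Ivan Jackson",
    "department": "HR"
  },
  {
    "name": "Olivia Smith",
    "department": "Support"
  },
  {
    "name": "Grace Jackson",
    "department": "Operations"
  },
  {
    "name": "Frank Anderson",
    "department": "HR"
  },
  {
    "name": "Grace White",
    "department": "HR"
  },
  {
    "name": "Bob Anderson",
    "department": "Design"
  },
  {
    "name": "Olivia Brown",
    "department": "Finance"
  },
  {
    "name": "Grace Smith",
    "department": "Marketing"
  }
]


Counting 'department' values across 10 records:

  HR: 3 ###
  Engineering: 1 #
  Sales: 1 #
  Support: 1 #
  Operations: 1 #
  Design: 1 #
  Finance: 1 #
  Marketing: 1 #

Most common: HR (3 times)

HR (3 times)


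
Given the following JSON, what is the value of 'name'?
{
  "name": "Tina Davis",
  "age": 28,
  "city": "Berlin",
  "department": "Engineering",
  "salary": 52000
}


Looking up field 'name'
Value: Tina Davis

Tina Davis


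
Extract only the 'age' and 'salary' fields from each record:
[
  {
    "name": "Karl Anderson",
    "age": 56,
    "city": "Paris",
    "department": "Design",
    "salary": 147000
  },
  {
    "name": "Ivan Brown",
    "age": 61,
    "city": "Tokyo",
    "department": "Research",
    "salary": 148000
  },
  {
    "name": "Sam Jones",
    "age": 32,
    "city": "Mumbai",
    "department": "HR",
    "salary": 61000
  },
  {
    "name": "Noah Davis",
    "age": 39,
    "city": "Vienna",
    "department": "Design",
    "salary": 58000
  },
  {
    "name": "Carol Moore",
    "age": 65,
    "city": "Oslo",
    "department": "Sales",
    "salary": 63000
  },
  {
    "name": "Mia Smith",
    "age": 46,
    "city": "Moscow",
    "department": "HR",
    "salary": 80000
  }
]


Original: 6 records with fields: name, age, city, department, salary
Keep: ['age', 'salary']
Drop: ['name', 'city', 'department']
Result: 6 records, 2 fields each

[
  {
    "age": 56,
    "salary": 147000
  },
  {
    "age": 61,
    "salary": 148000
  },
  {
    "age": 32,
    "salary": 61000
  },
  {
    "age": 39,
    "salary": 58000
  },
  {
    "age": 65,
    "salary": 63000
  },
  {
    "age": 46,
    "salary": 80000
  }
]


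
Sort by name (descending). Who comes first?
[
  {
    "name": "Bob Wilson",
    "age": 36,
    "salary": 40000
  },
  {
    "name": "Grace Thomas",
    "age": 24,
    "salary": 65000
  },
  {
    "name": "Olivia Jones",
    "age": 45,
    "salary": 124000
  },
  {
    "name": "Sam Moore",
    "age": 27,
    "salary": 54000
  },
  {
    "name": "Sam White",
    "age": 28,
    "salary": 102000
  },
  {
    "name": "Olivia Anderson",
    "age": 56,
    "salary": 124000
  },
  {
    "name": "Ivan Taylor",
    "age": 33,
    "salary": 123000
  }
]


Sort by: name (descending)

Sorted order:
  1. Sam White (name = Sam White)
  2. Sam Moore (name = Sam Moore)
  3. Olivia Jones (name = Olivia Jones)
  4. Olivia Anderson (name = Olivia Anderson)
  5. Ivan Taylor (name = Ivan Taylor)
  6. Grace Thomas (name = Grace Thomas)
  7. Bob Wilson (name = Bob Wilson)

First: Sam White

Sam White


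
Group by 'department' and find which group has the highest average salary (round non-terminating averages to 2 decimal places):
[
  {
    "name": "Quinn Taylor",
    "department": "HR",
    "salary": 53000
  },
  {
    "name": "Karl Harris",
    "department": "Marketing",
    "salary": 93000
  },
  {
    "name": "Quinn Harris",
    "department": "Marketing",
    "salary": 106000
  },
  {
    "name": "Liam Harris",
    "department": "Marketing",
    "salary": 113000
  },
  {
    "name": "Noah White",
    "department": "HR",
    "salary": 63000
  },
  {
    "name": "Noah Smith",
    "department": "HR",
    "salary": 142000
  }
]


Group by: department

Groups:
  HR: 3 people, avg salary = 258000/3 = $86000
  Marketing: 3 people, avg salary = 312000/3 = $104000

Highest average salary: Marketing ($104000)

Marketing ($104000)


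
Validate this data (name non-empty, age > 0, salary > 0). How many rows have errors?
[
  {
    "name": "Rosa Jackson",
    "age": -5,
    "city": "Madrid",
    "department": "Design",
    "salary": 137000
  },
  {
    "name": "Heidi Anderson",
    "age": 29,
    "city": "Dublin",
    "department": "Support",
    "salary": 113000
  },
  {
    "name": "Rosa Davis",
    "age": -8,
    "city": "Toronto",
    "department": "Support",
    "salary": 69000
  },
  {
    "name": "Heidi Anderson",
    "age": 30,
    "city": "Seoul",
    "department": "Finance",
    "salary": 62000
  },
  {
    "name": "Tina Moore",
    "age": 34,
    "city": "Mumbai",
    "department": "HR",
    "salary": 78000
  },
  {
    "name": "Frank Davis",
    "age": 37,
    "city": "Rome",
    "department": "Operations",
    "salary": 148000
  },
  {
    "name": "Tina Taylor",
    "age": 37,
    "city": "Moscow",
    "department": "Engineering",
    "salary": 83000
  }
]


Validating 7 records:
Rules: name non-empty, age > 0, salary > 0

  Row 1 (Rosa Jackson): negative age: -5
  Row 2 (Heidi Anderson): OK
  Row 3 (Rosa Davis): negative age: -8
  Row 4 (Heidi Anderson): OK
  Row 5 (Tina Moore): OK
  Row 6 (Frank Davis): OK
  Row 7 (Tina Taylor): OK

Total errors: 2

2 errors


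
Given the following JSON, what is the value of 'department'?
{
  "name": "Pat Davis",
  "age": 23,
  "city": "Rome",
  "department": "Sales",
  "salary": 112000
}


Looking up field 'department'
Value: Sales

Sales


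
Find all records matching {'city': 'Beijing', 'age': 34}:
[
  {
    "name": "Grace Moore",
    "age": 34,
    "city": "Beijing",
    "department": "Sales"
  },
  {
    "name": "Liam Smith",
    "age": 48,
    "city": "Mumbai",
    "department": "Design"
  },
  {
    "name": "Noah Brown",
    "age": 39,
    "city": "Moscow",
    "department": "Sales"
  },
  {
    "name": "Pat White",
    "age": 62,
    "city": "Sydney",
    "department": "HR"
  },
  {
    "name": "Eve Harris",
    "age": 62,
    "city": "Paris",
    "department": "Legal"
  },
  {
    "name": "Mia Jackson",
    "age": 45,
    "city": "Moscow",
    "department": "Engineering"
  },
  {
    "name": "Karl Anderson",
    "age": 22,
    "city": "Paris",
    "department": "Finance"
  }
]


Search criteria: {'city': 'Beijing', 'age': 34}

Checking 7 records:
  Grace Moore: {city: Beijing, age: 34} <-- MATCH
  Liam Smith: {city: Mumbai, age: 48}
  Noah Brown: {city: Moscow, age: 39}
  Pat White: {city: Sydney, age: 62}
  Eve Harris: {city: Paris, age: 62}
  Mia Jackson: {city: Moscow, age: 45}
  Karl Anderson: {city: Paris, age: 22}

Matches: ["Grace Moore"]

["Grace Moore"]


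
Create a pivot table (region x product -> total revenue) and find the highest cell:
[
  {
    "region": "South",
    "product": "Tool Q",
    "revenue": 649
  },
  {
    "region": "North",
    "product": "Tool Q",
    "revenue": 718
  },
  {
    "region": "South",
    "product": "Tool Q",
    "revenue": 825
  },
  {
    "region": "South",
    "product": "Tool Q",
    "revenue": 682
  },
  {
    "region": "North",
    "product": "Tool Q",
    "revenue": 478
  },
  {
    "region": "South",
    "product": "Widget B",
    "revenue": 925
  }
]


Pivot: region (rows) x product (columns) -> total revenue

     Tool Q        Widget B    
North         1196             0  
South         2156           925  

Highest: South / Tool Q = $2156

South / Tool Q = $2156


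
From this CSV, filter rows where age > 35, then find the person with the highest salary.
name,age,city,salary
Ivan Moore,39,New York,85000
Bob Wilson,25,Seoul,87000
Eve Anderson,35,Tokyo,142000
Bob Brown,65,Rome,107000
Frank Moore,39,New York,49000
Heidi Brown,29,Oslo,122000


Filter: age > 35
Sort by: salary (descending)

Filtered records (3):
  Bob Brown, age 65, salary $107000
  Ivan Moore, age 39, salary $85000
  Frank Moore, age 39, salary $49000

Highest salary: Bob Brown ($107000)

Bob Brown


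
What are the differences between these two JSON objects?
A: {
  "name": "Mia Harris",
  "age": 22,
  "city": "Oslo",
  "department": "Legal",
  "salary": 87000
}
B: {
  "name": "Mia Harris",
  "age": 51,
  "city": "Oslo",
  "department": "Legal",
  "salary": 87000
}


Comparing each field (in key order):
  name: same
  age: DIFFERENT
  city: same
  department: same
  salary: same
Differences:
  age: 22 -> 51

1 field(s) changed

1 change: age


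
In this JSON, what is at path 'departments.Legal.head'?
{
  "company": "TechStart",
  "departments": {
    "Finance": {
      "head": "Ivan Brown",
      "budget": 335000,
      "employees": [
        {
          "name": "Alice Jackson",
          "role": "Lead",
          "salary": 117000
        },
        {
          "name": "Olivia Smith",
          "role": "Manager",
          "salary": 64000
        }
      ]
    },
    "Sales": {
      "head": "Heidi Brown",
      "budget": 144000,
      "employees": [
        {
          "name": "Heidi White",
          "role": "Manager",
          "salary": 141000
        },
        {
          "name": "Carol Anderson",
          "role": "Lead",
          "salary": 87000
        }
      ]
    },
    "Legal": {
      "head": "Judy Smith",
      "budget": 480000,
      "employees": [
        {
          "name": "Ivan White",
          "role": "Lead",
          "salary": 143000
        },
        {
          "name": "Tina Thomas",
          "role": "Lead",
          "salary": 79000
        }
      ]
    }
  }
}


Path: departments.Legal.head

Navigate:
  -> departments
  -> Legal
  -> head = 'Judy Smith'

Judy Smith


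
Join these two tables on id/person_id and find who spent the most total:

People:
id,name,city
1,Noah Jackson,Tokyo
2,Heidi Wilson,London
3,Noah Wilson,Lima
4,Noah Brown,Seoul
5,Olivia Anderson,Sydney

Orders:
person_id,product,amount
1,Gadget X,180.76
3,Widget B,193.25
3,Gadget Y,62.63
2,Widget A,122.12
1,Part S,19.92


Join on: people.id = orders.person_id

Joined rows:
  Noah Jackson (Tokyo) bought Gadget X for $180.76
  Noah Wilson (Lima) bought Widget B for $193.25
  Noah Wilson (Lima) bought Gadget Y for $62.63
  Heidi Wilson (London) bought Widget A for $122.12
  Noah Jackson (Tokyo) bought Part S for $19.92

Total per person:
  Noah Wilson: $255.88
  Noah Jackson: $200.68
  Heidi Wilson: $122.12

Top spender: Noah Wilson ($255.88)

Noah Wilson ($255.88)


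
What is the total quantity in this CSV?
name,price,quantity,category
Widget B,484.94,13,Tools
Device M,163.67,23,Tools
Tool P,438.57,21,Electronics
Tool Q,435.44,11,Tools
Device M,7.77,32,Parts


Computing total quantity:
Values: [13, 23, 21, 11, 32]
Sum = 100

100


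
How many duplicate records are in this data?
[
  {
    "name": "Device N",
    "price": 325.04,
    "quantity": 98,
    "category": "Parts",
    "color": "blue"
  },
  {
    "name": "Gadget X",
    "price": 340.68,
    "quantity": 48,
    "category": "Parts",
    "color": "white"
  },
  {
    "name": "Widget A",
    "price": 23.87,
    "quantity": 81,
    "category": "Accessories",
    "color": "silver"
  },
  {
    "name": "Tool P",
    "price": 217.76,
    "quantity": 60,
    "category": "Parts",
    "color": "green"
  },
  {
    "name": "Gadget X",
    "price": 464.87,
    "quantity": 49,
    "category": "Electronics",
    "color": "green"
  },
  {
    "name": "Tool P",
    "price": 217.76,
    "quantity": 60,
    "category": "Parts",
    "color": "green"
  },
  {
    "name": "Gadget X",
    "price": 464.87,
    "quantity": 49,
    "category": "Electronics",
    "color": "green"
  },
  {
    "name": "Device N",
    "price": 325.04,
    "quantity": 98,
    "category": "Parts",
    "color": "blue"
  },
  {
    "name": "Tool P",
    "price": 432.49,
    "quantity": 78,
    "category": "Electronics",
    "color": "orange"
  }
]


Checking 9 records for duplicates:

  Row 1: Device N ($325.04, qty 98)
  Row 2: Gadget X ($340.68, qty 48)
  Row 3: Widget A ($23.87, qty 81)
  Row 4: Tool P ($217.76, qty 60)
  Row 5: Gadget X ($464.87, qty 49)
  Row 6: Tool P ($217.76, qty 60) <-- DUPLICATE
  Row 7: Gadget X ($464.87, qty 49) <-- DUPLICATE
  Row 8: Device N ($325.04, qty 98) <-- DUPLICATE
  Row 9: Tool P ($432.49, qty 78)

Duplicates found: 3
Unique records: 6

3 duplicates, 6 unique


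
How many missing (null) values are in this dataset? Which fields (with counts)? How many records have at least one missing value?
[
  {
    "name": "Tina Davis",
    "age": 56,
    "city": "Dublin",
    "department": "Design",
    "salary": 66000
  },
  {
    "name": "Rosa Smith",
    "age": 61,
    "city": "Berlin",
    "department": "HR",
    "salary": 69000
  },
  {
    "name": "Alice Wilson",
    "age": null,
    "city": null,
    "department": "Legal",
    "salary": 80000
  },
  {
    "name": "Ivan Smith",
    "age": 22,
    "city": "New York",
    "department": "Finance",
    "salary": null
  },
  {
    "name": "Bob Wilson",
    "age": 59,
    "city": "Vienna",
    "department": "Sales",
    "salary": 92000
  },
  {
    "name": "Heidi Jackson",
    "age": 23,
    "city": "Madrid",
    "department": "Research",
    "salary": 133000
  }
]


Checking for missing (null) values in 6 records:

  Tina Davis: complete
  Rosa Smith: complete
  Alice Wilson: age, city
  Ivan Smith: salary
  Bob Wilson: complete
  Heidi Jackson: complete

Per field:
  name: 0 missing
  age: 1 missing
  city: 1 missing
  department: 0 missing
  salary: 1 missing

Total missing values: 3
Records with any missing: 2

3 missing values (age: 1, city: 1, salary: 1); 2 incomplete records


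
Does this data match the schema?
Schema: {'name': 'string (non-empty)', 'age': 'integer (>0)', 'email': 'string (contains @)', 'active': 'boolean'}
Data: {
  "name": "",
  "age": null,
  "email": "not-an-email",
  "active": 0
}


Validating each field against schema:
  name: FAIL ("" is an empty string)
  age: FAIL (null is not an integer)
  email: FAIL ("not-an-email" does not contain @)
  active: FAIL (0 is not a boolean)

Result: INVALID (4 errors: name, age, email, active)

INVALID (4 errors: name, age, email, active)


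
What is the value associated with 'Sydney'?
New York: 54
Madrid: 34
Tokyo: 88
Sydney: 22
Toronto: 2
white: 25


Looking up key 'Sydney'
Value: 22

22


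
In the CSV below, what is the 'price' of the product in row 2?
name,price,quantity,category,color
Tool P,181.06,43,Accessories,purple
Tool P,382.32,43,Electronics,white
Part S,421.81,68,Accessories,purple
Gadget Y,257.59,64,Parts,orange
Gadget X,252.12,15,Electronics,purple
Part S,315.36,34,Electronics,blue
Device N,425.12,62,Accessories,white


Query: Row 2 ('Tool P'), column 'price'
Value: 382.32

382.32


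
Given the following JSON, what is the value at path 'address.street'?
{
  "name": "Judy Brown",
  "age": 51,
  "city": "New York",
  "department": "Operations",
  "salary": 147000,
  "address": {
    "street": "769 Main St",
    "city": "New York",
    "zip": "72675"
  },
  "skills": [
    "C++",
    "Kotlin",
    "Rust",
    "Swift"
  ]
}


Query: address.street
Path: address -> street
Value: 769 Main St

769 Main St


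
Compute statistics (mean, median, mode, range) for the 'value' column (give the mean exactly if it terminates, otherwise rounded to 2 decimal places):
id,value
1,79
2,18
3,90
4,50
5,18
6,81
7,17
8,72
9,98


Data: [79, 18, 90, 50, 18, 81, 17, 72, 98]
Count: 9
Sum: 523
Mean: 523/9 ≈ 58.11 (rounded to 2 decimal places)
Sorted: [17, 18, 18, 50, 72, 79, 81, 90, 98]
Median: 72.0
Mode: 18 (2 times)
Range: 98 - 17 = 81
Min: 17, Max: 98

mean≈58.11, median=72.0, mode=18, range=81


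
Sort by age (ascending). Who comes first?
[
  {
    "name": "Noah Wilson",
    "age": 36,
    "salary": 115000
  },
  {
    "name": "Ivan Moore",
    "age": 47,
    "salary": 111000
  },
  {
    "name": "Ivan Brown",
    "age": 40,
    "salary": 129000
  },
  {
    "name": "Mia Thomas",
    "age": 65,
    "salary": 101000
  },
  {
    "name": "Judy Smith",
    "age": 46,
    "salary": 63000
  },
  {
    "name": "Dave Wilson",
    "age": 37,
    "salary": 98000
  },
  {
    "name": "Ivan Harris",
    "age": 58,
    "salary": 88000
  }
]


Sort by: age (ascending)

Sorted order:
  1. Noah Wilson (age = 36)
  2. Dave Wilson (age = 37)
  3. Ivan Brown (age = 40)
  4. Judy Smith (age = 46)
  5. Ivan Moore (age = 47)
  6. Ivan Harris (age = 58)
  7. Mia Thomas (age = 65)

First: Noah Wilson

Noah Wilson


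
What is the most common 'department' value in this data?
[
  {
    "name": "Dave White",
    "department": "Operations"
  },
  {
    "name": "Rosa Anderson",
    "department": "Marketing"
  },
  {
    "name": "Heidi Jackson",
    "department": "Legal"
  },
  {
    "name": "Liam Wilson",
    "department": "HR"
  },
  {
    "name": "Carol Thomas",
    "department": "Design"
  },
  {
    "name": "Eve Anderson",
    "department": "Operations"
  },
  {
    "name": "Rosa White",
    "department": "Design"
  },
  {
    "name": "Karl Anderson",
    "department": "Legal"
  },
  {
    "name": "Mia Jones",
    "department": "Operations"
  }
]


Counting 'department' values across 9 records:

  Operations: 3 ###
  Legal: 2 ##
  Design: 2 ##
  Marketing: 1 #
  HR: 1 #

Most common: Operations (3 times)

Operations (3 times)


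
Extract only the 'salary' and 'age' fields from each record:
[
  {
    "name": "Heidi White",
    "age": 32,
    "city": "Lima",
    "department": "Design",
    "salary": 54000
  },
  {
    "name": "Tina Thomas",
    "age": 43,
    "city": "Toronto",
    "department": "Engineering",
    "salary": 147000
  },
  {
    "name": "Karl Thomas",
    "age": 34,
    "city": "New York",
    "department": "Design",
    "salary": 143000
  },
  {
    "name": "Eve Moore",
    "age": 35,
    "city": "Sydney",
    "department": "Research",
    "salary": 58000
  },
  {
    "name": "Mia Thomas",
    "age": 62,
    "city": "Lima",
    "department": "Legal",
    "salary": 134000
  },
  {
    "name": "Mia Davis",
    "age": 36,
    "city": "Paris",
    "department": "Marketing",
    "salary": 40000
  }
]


Original: 6 records with fields: name, age, city, department, salary
Keep: ['salary', 'age']
Drop: ['name', 'city', 'department']
Result: 6 records, 2 fields each

[
  {
    "salary": 54000,
    "age": 32
  },
  {
    "salary": 147000,
    "age": 43
  },
  {
    "salary": 143000,
    "age": 34
  },
  {
    "salary": 58000,
    "age": 35
  },
  {
    "salary": 134000,
    "age": 62
  },
  {
    "salary": 40000,
    "age": 36
  }
]


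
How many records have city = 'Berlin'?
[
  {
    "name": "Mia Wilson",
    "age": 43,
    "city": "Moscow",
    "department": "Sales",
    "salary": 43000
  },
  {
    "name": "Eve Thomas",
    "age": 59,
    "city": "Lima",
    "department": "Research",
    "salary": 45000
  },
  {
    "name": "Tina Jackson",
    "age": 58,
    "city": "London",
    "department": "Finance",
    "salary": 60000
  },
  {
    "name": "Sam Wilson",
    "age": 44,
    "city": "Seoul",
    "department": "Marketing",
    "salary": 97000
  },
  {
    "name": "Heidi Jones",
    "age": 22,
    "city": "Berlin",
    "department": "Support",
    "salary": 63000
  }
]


Data: 5 records
Condition: city = 'Berlin'

Checking each record:
  Mia Wilson: Moscow
  Eve Thomas: Lima
  Tina Jackson: London
  Sam Wilson: Seoul
  Heidi Jones: Berlin MATCH

Count: 1

1


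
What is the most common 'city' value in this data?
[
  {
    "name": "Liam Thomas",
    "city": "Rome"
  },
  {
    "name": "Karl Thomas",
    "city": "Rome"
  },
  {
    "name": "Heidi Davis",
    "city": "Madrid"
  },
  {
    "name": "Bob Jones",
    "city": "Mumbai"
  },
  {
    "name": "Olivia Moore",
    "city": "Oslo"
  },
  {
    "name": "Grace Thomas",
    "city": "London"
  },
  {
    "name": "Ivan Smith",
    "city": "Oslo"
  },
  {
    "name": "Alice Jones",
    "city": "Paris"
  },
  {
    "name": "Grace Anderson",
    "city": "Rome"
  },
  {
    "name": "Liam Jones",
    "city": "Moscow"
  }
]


Counting 'city' values across 10 records:

  Rome: 3 ###
  Oslo: 2 ##
  Madrid: 1 #
  Mumbai: 1 #
  London: 1 #
  Paris: 1 #
  Moscow: 1 #

Most common: Rome (3 times)

Rome (3 times)


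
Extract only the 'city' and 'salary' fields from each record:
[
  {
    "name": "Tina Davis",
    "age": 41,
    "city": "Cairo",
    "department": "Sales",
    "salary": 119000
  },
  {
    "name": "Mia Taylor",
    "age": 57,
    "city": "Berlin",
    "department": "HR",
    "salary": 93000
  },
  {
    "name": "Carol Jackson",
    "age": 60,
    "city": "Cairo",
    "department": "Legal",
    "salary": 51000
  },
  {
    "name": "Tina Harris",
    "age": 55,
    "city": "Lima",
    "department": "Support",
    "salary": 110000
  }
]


Original: 4 records with fields: name, age, city, department, salary
Keep: ['city', 'salary']
Drop: ['name', 'age', 'department']
Result: 4 records, 2 fields each

[
  {
    "city": "Cairo",
    "salary": 119000
  },
  {
    "city": "Berlin",
    "salary": 93000
  },
  {
    "city": "Cairo",
    "salary": 51000
  },
  {
    "city": "Lima",
    "salary": 110000
  }
]


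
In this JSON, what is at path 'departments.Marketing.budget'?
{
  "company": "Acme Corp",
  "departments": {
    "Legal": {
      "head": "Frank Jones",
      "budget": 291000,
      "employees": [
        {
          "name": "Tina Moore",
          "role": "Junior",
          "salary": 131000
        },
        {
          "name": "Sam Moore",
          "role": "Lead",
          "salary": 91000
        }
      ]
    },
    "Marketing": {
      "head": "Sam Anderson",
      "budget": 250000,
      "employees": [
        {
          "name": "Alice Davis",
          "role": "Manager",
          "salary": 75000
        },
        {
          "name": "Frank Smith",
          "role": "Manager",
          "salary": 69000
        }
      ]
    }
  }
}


Path: departments.Marketing.budget

Navigate:
  -> departments
  -> Marketing
  -> budget = 250000

250000


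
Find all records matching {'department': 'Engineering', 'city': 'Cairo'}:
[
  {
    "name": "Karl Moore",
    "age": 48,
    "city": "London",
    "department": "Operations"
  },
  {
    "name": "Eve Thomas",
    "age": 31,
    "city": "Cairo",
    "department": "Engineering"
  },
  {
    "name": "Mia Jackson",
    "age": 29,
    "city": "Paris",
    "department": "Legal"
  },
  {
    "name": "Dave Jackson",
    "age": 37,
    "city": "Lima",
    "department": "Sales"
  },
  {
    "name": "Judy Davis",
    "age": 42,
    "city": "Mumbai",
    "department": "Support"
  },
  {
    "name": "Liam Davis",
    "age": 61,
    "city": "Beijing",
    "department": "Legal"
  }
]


Search criteria: {'department': 'Engineering', 'city': 'Cairo'}

Checking 6 records:
  Karl Moore: {department: Operations, city: London}
  Eve Thomas: {department: Engineering, city: Cairo} <-- MATCH
  Mia Jackson: {department: Legal, city: Paris}
  Dave Jackson: {department: Sales, city: Lima}
  Judy Davis: {department: Support, city: Mumbai}
  Liam Davis: {department: Legal, city: Beijing}

Matches: ["Eve Thomas"]

["Eve Thomas"]


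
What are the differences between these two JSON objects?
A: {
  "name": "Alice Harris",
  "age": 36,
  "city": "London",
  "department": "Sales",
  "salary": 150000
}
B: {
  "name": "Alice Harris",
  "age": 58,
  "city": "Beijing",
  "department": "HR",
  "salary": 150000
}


Comparing each field (in key order):
  name: same
  age: DIFFERENT
  city: DIFFERENT
  department: DIFFERENT
  salary: same
Differences:
  age: 36 -> 58
  city: London -> Beijing
  department: Sales -> HR

3 field(s) changed

3 changes: age, city, department


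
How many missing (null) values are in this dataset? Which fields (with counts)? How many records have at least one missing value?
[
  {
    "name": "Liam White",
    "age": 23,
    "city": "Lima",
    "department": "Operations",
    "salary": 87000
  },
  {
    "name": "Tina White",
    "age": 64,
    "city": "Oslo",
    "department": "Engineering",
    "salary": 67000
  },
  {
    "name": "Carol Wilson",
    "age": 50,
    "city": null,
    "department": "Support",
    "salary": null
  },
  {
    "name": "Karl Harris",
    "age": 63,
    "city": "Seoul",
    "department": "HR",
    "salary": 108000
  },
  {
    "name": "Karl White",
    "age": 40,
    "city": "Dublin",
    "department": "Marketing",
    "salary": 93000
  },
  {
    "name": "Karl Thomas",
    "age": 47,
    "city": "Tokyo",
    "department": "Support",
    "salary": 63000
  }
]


Checking for missing (null) values in 6 records:

  Liam White: complete
  Tina White: complete
  Carol Wilson: city, salary
  Karl Harris: complete
  Karl White: complete
  Karl Thomas: complete

Per field:
  name: 0 missing
  age: 0 missing
  city: 1 missing
  department: 0 missing
  salary: 1 missing

Total missing values: 2
Records with any missing: 1

2 missing values (city: 1, salary: 1); 1 incomplete records


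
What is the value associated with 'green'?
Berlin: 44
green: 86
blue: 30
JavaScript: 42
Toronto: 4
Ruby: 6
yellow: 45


Looking up key 'green'
Value: 86

86


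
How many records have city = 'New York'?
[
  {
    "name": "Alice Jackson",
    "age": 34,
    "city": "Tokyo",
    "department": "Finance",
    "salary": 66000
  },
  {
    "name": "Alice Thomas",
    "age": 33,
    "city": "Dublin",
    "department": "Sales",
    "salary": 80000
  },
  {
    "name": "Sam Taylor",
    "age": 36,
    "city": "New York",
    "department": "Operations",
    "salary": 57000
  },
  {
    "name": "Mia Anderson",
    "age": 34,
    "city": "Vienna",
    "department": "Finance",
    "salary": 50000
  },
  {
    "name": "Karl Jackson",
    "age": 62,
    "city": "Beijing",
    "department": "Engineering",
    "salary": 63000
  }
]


Data: 5 records
Condition: city = 'New York'

Checking each record:
  Alice Jackson: Tokyo
  Alice Thomas: Dublin
  Sam Taylor: New York MATCH
  Mia Anderson: Vienna
  Karl Jackson: Beijing

Count: 1

1


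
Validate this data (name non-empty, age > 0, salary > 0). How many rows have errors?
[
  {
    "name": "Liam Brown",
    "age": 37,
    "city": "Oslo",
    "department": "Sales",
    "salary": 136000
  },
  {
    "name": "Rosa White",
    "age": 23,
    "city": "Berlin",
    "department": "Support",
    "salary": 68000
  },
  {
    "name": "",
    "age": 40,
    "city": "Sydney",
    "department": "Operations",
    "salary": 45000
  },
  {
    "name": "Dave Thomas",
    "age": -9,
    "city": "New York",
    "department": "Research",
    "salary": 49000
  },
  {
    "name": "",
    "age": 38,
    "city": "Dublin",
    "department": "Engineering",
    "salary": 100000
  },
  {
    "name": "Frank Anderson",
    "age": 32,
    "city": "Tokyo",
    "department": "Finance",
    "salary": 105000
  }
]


Validating 6 records:
Rules: name non-empty, age > 0, salary > 0

  Row 1 (Liam Brown): OK
  Row 2 (Rosa White): OK
  Row 3 (???): empty name
  Row 4 (Dave Thomas): negative age: -9
  Row 5 (???): empty name
  Row 6 (Frank Anderson): OK

Total errors: 3

3 errors


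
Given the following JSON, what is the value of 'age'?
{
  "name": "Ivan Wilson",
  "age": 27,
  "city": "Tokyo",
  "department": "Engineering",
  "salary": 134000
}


Looking up field 'age'
Value: 27

27


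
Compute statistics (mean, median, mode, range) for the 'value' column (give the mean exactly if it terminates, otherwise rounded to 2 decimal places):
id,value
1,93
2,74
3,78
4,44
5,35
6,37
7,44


Data: [93, 74, 78, 44, 35, 37, 44]
Count: 7
Sum: 405
Mean: 405/7 ≈ 57.86 (rounded to 2 decimal places)
Sorted: [35, 37, 44, 44, 74, 78, 93]
Median: 44.0
Mode: 44 (2 times)
Range: 93 - 35 = 58
Min: 35, Max: 93

mean≈57.86, median=44.0, mode=44, range=58


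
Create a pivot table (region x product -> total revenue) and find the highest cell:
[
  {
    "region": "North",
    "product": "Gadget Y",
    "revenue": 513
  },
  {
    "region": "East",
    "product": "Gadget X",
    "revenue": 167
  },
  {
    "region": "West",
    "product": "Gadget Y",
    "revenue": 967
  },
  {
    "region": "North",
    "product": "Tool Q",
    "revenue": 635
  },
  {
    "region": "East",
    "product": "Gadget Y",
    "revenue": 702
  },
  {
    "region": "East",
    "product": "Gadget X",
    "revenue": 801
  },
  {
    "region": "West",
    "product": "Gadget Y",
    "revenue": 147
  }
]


Pivot: region (rows) x product (columns) -> total revenue

     Gadget X      Gadget Y      Tool Q      
East           968           702             0  
North            0           513           635  
West             0          1114             0  

Highest: West / Gadget Y = $1114

West / Gadget Y = $1114


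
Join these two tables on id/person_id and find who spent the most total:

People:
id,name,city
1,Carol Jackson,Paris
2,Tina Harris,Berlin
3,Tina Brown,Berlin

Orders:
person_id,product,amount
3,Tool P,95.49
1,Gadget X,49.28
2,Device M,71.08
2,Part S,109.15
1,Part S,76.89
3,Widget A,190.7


Join on: people.id = orders.person_id

Joined rows:
  Tina Brown (Berlin) bought Tool P for $95.49
  Carol Jackson (Paris) bought Gadget X for $49.28
  Tina Harris (Berlin) bought Device M for $71.08
  Tina Harris (Berlin) bought Part S for $109.15
  Carol Jackson (Paris) bought Part S for $76.89
  Tina Brown (Berlin) bought Widget A for $190.7

Total per person:
  Tina Brown: $286.19
  Tina Harris: $180.23
  Carol Jackson: $126.17

Top spender: Tina Brown ($286.19)

Tina Brown ($286.19)


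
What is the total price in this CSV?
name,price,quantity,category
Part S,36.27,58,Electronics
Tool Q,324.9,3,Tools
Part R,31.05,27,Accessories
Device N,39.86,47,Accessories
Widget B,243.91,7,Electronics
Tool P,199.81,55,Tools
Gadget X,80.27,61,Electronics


Computing total price:
Values: [36.27, 324.9, 31.05, 39.86, 243.91, 199.81, 80.27]
Sum = 956.07

956.07


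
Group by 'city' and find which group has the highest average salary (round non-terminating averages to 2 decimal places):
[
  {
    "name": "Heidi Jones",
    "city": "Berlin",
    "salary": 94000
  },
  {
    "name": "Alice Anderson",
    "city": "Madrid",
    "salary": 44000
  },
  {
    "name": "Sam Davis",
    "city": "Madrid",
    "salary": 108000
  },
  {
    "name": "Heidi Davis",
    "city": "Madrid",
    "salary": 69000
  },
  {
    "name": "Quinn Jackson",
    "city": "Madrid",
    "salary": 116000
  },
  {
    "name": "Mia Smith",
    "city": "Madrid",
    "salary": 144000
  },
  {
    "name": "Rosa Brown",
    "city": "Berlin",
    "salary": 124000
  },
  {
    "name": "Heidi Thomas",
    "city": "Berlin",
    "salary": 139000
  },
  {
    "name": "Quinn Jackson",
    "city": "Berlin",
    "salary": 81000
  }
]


Group by: city

Groups:
  Berlin: 4 people, avg salary = 438000/4 = $109500
  Madrid: 5 people, avg salary = 481000/5 = $96200

Highest average salary: Berlin ($109500)

Berlin ($109500)
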